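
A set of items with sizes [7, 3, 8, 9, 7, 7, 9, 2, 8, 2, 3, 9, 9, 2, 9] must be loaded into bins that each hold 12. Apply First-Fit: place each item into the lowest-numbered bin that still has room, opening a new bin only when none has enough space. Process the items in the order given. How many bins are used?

10

bin 1: place 7, 5 left
bin 1: place 3, 2 left
bin 2: place 8, 4 left
bin 3: place 9, 3 left
bin 4: place 7, 5 left
bin 5: place 7, 5 left
bin 6: place 9, 3 left
bin 1: place 2, 0 left
bin 7: place 8, 4 left
bin 2: place 2, 2 left
bin 3: place 3, 0 left
bin 8: place 9, 3 left
bin 9: place 9, 3 left
bin 2: place 2, 0 left
bin 10: place 9, 3 left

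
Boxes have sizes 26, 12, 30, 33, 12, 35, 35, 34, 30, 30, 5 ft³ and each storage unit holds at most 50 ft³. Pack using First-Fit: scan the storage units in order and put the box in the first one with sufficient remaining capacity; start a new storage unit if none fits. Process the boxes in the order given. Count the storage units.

8 storage units

storage unit 1: place 26 ft³, 24 ft³ left
storage unit 1: place 12 ft³, 12 ft³ left
storage unit 2: place 30 ft³, 20 ft³ left
storage unit 3: place 33 ft³, 17 ft³ left
storage unit 1: place 12 ft³, 0 ft³ left
storage unit 4: place 35 ft³, 15 ft³ left
storage unit 5: place 35 ft³, 15 ft³ left
storage unit 6: place 34 ft³, 16 ft³ left
storage unit 7: place 30 ft³, 20 ft³ left
storage unit 8: place 30 ft³, 20 ft³ left
storage unit 2: place 5 ft³, 15 ft³ left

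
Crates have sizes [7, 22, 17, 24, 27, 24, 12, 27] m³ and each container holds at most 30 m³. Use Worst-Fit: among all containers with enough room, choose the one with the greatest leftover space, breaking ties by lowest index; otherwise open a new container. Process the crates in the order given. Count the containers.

Put 7 m³ in container 1; 23 m³ remain.
Put 22 m³ in container 1; 1 m³ remain.
Put 17 m³ in container 2; 13 m³ remain.
Put 24 m³ in container 3; 6 m³ remain.
Put 27 m³ in container 4; 3 m³ remain.
Put 24 m³ in container 5; 6 m³ remain.
Put 12 m³ in container 2; 1 m³ remain.
Put 27 m³ in container 6; 3 m³ remain.
Final containers: [7,22] [17,12] [24] [27] [24] [27].

6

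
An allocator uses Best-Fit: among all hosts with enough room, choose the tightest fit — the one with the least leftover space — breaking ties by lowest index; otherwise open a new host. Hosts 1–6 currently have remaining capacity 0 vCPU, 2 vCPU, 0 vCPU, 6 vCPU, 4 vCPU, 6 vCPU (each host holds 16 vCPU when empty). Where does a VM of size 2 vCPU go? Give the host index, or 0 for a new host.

Hosts with room: host 2 (2 vCPU), host 4 (6 vCPU), host 5 (4 vCPU), host 6 (6 vCPU).
Tightest fit is host 2 with 2 vCPU free.

2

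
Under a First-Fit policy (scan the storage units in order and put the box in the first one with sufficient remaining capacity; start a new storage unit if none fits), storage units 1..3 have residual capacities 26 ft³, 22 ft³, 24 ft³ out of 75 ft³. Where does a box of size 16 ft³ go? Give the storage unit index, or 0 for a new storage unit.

Storage units with room: storage unit 1 (26 ft³), storage unit 2 (22 ft³), storage unit 3 (24 ft³).
The first with room is storage unit 1.

1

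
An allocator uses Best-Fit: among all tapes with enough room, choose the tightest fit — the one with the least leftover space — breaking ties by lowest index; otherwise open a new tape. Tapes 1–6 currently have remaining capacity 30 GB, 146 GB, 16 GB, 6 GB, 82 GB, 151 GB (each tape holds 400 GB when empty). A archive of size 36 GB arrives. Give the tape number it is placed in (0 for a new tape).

Tapes with room: tape 2 (146 GB), tape 5 (82 GB), tape 6 (151 GB).
Tightest fit is tape 5 with 82 GB free.

5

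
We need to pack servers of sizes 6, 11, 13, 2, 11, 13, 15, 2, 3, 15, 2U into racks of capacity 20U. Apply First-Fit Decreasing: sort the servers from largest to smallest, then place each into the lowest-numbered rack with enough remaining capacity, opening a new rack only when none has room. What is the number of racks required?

6

Sorted descending: 15, 15, 13, 13, 11, 11, 6, 3, 2, 2, 2.
rack 1: place 15U, 5U left
rack 2: place 15U, 5U left
rack 3: place 13U, 7U left
rack 4: place 13U, 7U left
rack 5: place 11U, 9U left
rack 6: place 11U, 9U left
rack 3: place 6U, 1U left
rack 1: place 3U, 2U left
rack 1: place 2U, 0U left
rack 2: place 2U, 3U left
rack 2: place 2U, 1U left
Final racks: [15,3,2] [15,2,2] [13,6] [13] [11] [11].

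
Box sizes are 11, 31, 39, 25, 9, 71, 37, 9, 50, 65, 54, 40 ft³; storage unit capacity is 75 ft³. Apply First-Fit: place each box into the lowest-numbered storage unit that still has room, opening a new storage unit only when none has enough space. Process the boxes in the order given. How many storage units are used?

8 storage units

Put 11 ft³ in storage unit 1; 64 ft³ remain.
Put 31 ft³ in storage unit 1; 33 ft³ remain.
Put 39 ft³ in storage unit 2; 36 ft³ remain.
Put 25 ft³ in storage unit 1; 8 ft³ remain.
Put 9 ft³ in storage unit 2; 27 ft³ remain.
Put 71 ft³ in storage unit 3; 4 ft³ remain.
Put 37 ft³ in storage unit 4; 38 ft³ remain.
Put 9 ft³ in storage unit 2; 18 ft³ remain.
Put 50 ft³ in storage unit 5; 25 ft³ remain.
Put 65 ft³ in storage unit 6; 10 ft³ remain.
Put 54 ft³ in storage unit 7; 21 ft³ remain.
Put 40 ft³ in storage unit 8; 35 ft³ remain.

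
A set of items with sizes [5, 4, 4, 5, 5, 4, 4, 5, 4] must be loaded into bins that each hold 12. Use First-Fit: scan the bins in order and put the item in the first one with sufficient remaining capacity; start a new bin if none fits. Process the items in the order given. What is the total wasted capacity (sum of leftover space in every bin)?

5 → bin 1 (remaining 7)
4 → bin 1 (remaining 3)
4 → bin 2 (remaining 8)
5 → bin 2 (remaining 3)
5 → bin 3 (remaining 7)
4 → bin 3 (remaining 3)
4 → bin 4 (remaining 8)
5 → bin 4 (remaining 3)
4 → bin 5 (remaining 8)
5 bins × 12 = 60; used 40; unused 20.

20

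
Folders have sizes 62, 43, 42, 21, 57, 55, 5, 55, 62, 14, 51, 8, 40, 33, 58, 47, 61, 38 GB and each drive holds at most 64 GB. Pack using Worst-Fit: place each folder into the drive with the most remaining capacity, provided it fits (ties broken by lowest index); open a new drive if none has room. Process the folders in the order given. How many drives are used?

14 drives

drive 1: place 62 GB, 2 GB left
drive 2: place 43 GB, 21 GB left
drive 3: place 42 GB, 22 GB left
drive 3: place 21 GB, 1 GB left
drive 4: place 57 GB, 7 GB left
drive 5: place 55 GB, 9 GB left
drive 2: place 5 GB, 16 GB left
drive 6: place 55 GB, 9 GB left
drive 7: place 62 GB, 2 GB left
drive 2: place 14 GB, 2 GB left
drive 8: place 51 GB, 13 GB left
drive 8: place 8 GB, 5 GB left
drive 9: place 40 GB, 24 GB left
drive 10: place 33 GB, 31 GB left
drive 11: place 58 GB, 6 GB left
drive 12: place 47 GB, 17 GB left
drive 13: place 61 GB, 3 GB left
drive 14: place 38 GB, 26 GB left
Final drives: [62] [43,5,14] [42,21] [57] [55] [55] [62] [51,8] [40] [33] [58] [47] [61] [38].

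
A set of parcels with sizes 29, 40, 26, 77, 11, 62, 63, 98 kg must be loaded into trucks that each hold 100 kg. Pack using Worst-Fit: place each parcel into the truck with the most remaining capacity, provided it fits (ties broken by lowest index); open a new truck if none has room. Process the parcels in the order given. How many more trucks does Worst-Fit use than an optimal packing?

0

Worst-Fit: [29,40,26] [77,11] [62] [63] [98] → 5 trucks.
Total size 406 kg; any packing needs at least ⌈406/100⌉ = 5 trucks.
So 5 is already optimal.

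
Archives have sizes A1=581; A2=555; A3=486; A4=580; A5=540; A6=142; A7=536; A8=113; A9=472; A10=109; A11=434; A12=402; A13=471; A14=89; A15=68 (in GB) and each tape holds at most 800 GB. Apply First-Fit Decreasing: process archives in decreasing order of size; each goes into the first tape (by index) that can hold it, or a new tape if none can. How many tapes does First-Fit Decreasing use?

10

Sorted descending: 581, 580, 555, 540, 536, 486, 472, 471, 434, 402, 142, 113, 109, 89, 68.
tape 1: place 581 GB, 219 GB left
tape 2: place 580 GB, 220 GB left
tape 3: place 555 GB, 245 GB left
tape 4: place 540 GB, 260 GB left
tape 5: place 536 GB, 264 GB left
tape 6: place 486 GB, 314 GB left
tape 7: place 472 GB, 328 GB left
tape 8: place 471 GB, 329 GB left
tape 9: place 434 GB, 366 GB left
tape 10: place 402 GB, 398 GB left
tape 1: place 142 GB, 77 GB left
tape 2: place 113 GB, 107 GB left
tape 3: place 109 GB, 136 GB left
tape 2: place 89 GB, 18 GB left
tape 1: place 68 GB, 9 GB left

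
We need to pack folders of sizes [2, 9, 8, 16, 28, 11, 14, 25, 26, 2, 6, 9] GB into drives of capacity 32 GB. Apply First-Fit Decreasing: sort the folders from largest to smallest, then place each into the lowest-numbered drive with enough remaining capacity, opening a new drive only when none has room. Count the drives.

6

Sorted descending: 28, 26, 25, 16, 14, 11, 9, 9, 8, 6, 2, 2.
28 GB → drive 1 (remaining 4 GB)
26 GB → drive 2 (remaining 6 GB)
25 GB → drive 3 (remaining 7 GB)
16 GB → drive 4 (remaining 16 GB)
14 GB → drive 4 (remaining 2 GB)
11 GB → drive 5 (remaining 21 GB)
9 GB → drive 5 (remaining 12 GB)
9 GB → drive 5 (remaining 3 GB)
8 GB → drive 6 (remaining 24 GB)
6 GB → drive 2 (remaining 0 GB)
2 GB → drive 1 (remaining 2 GB)
2 GB → drive 1 (remaining 0 GB)
Final drives: [28,2,2] [26,6] [25] [16,14] [11,9,9] [8].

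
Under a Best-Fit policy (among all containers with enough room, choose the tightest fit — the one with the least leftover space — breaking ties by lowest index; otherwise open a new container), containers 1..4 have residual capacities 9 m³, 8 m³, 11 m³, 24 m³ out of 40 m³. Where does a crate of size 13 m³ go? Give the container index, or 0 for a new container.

4

Containers with room: container 4 (24 m³).
Tightest fit is container 4 with 24 m³ free.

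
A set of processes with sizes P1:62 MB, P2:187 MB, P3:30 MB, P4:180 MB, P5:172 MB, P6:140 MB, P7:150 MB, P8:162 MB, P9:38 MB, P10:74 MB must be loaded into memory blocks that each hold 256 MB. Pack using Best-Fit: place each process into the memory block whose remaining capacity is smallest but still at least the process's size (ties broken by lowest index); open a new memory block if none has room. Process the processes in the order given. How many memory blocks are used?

6 memory blocks

memory block 1: place P1 (62 MB), 194 MB left
memory block 1: place P2 (187 MB), 7 MB left
memory block 2: place P3 (30 MB), 226 MB left
memory block 2: place P4 (180 MB), 46 MB left
memory block 3: place P5 (172 MB), 84 MB left
memory block 4: place P6 (140 MB), 116 MB left
memory block 5: place P7 (150 MB), 106 MB left
memory block 6: place P8 (162 MB), 94 MB left
memory block 2: place P9 (38 MB), 8 MB left
memory block 3: place P10 (74 MB), 10 MB left
Final memory blocks: [62,187] [30,180,38] [172,74] [140] [150] [162].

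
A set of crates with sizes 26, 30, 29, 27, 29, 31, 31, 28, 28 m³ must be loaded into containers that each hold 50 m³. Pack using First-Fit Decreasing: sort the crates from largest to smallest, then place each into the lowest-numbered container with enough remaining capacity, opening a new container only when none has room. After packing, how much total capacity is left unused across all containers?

191

Sorted descending: 31, 31, 30, 29, 29, 28, 28, 27, 26.
31 m³ → container 1 (remaining 19 m³)
31 m³ → container 2 (remaining 19 m³)
30 m³ → container 3 (remaining 20 m³)
29 m³ → container 4 (remaining 21 m³)
29 m³ → container 5 (remaining 21 m³)
28 m³ → container 6 (remaining 22 m³)
28 m³ → container 7 (remaining 22 m³)
27 m³ → container 8 (remaining 23 m³)
26 m³ → container 9 (remaining 24 m³)
9 containers × 50 m³ = 450 m³; used 259 m³; unused 191 m³.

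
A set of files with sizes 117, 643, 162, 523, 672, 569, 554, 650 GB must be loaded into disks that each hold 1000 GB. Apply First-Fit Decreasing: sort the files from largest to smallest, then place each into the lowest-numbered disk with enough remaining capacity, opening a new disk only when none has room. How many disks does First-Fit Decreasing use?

6

Sorted descending: 672, 650, 643, 569, 554, 523, 162, 117.
disk 1: place 672 GB, 328 GB left
disk 2: place 650 GB, 350 GB left
disk 3: place 643 GB, 357 GB left
disk 4: place 569 GB, 431 GB left
disk 5: place 554 GB, 446 GB left
disk 6: place 523 GB, 477 GB left
disk 1: place 162 GB, 166 GB left
disk 1: place 117 GB, 49 GB left
Final disks: [672,162,117] [650] [643] [569] [554] [523].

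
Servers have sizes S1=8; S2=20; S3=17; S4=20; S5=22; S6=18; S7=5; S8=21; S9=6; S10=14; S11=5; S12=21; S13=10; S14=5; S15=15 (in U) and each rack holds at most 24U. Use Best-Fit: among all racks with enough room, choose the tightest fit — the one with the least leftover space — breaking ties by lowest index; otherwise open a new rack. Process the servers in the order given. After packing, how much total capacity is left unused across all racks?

rack 1: place S1 (8U), 16U left
rack 2: place S2 (20U), 4U left
rack 3: place S3 (17U), 7U left
rack 4: place S4 (20U), 4U left
rack 5: place S5 (22U), 2U left
rack 6: place S6 (18U), 6U left
rack 6: place S7 (5U), 1U left
rack 7: place S8 (21U), 3U left
rack 3: place S9 (6U), 1U left
rack 1: place S10 (14U), 2U left
rack 8: place S11 (5U), 19U left
rack 9: place S12 (21U), 3U left
rack 8: place S13 (10U), 9U left
rack 8: place S14 (5U), 4U left
rack 10: place S15 (15U), 9U left
10 racks × 24U = 240U; used 207U; unused 33U.

33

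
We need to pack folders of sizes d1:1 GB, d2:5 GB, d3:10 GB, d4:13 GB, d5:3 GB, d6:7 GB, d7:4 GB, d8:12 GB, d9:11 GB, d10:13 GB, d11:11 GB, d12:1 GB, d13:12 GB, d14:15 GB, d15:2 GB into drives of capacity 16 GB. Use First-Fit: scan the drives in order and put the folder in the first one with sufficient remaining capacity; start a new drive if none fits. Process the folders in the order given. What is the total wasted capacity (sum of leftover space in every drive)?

24

drive 1: place d1 (1 GB), 15 GB left
drive 1: place d2 (5 GB), 10 GB left
drive 1: place d3 (10 GB), 0 GB left
drive 2: place d4 (13 GB), 3 GB left
drive 2: place d5 (3 GB), 0 GB left
drive 3: place d6 (7 GB), 9 GB left
drive 3: place d7 (4 GB), 5 GB left
drive 4: place d8 (12 GB), 4 GB left
drive 5: place d9 (11 GB), 5 GB left
drive 6: place d10 (13 GB), 3 GB left
drive 7: place d11 (11 GB), 5 GB left
drive 3: place d12 (1 GB), 4 GB left
drive 8: place d13 (12 GB), 4 GB left
drive 9: place d14 (15 GB), 1 GB left
drive 3: place d15 (2 GB), 2 GB left
9 drives × 16 GB = 144 GB; used 120 GB; unused 24 GB.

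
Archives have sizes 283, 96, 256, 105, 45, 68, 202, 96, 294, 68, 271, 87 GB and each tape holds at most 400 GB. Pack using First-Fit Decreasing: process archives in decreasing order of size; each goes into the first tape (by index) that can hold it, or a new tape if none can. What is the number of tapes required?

5

Sorted descending: 294, 283, 271, 256, 202, 105, 96, 96, 87, 68, 68, 45.
294 GB → tape 1 (remaining 106 GB)
283 GB → tape 2 (remaining 117 GB)
271 GB → tape 3 (remaining 129 GB)
256 GB → tape 4 (remaining 144 GB)
202 GB → tape 5 (remaining 198 GB)
105 GB → tape 1 (remaining 1 GB)
96 GB → tape 2 (remaining 21 GB)
96 GB → tape 3 (remaining 33 GB)
87 GB → tape 4 (remaining 57 GB)
68 GB → tape 5 (remaining 130 GB)
68 GB → tape 5 (remaining 62 GB)
45 GB → tape 4 (remaining 12 GB)
Final tapes: [294,105] [283,96] [271,96] [256,87,45] [202,68,68].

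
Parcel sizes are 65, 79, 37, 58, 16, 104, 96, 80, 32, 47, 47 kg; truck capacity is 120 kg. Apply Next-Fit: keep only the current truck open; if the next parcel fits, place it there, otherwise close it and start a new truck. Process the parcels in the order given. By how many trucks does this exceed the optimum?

1

Next-Fit: [65] [79,37] [58,16] [104] [96] [80,32] [47,47] → 7 trucks.
Total size 661 kg; any packing needs at least ⌈661/120⌉ = 6 trucks.
An optimal packing achieves that bound: [104,16] [96] [80,37] [79,32] [65,47] [58,47] → 6 trucks.
Excess: 7 − 6 = 1.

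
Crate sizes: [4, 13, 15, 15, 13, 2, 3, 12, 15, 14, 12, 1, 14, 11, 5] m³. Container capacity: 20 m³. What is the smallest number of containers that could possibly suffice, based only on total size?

8

Total size = 4 + 13 + 15 + 15 + 13 + 2 + 3 + 12 + 15 + 14 + 12 + 1 + 14 + 11 + 5 = 149 m³.
⌈149 / 20⌉ = 8.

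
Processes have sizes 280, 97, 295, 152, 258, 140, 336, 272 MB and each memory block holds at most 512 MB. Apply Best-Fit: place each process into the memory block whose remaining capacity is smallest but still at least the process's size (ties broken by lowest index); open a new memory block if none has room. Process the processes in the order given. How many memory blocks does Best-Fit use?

5

Put 280 MB in memory block 1; 232 MB remain.
Put 97 MB in memory block 1; 135 MB remain.
Put 295 MB in memory block 2; 217 MB remain.
Put 152 MB in memory block 2; 65 MB remain.
Put 258 MB in memory block 3; 254 MB remain.
Put 140 MB in memory block 3; 114 MB remain.
Put 336 MB in memory block 4; 176 MB remain.
Put 272 MB in memory block 5; 240 MB remain.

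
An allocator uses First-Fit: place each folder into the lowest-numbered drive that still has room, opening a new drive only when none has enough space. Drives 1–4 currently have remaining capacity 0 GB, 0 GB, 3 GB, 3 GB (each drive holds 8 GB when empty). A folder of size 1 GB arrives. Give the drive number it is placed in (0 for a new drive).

Drives with room: drive 3 (3 GB), drive 4 (3 GB).
The first with room is drive 3.

3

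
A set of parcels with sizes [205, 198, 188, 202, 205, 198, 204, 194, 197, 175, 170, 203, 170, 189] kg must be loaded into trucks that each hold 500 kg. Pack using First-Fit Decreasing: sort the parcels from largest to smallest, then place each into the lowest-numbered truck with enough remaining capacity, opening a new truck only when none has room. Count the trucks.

7

Sorted descending: 205, 205, 204, 203, 202, 198, 198, 197, 194, 189, 188, 175, 170, 170.
truck 1: place 205 kg, 295 kg left
truck 1: place 205 kg, 90 kg left
truck 2: place 204 kg, 296 kg left
truck 2: place 203 kg, 93 kg left
truck 3: place 202 kg, 298 kg left
truck 3: place 198 kg, 100 kg left
truck 4: place 198 kg, 302 kg left
truck 4: place 197 kg, 105 kg left
truck 5: place 194 kg, 306 kg left
truck 5: place 189 kg, 117 kg left
truck 6: place 188 kg, 312 kg left
truck 6: place 175 kg, 137 kg left
truck 7: place 170 kg, 330 kg left
truck 7: place 170 kg, 160 kg left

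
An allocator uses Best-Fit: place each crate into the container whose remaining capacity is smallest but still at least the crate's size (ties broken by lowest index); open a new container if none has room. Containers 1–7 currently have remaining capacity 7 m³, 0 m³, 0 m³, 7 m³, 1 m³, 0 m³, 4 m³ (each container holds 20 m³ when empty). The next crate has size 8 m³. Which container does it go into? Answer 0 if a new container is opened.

No container has ≥ 8 m³ free, so a new container is opened.

0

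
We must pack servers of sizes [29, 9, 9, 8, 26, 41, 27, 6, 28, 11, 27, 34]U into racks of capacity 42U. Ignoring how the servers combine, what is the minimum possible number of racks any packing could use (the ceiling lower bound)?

Total size = 29 + 9 + 9 + 8 + 26 + 41 + 27 + 6 + 28 + 11 + 27 + 34 = 255U.
⌈255 / 42⌉ = 7.

7 racks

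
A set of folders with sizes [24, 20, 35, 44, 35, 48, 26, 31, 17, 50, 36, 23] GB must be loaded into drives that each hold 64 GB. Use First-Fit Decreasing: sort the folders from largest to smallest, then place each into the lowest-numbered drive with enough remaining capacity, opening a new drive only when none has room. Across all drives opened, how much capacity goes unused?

59

Sorted descending: 50, 48, 44, 36, 35, 35, 31, 26, 24, 23, 20, 17.
drive 1: place 50 GB, 14 GB left
drive 2: place 48 GB, 16 GB left
drive 3: place 44 GB, 20 GB left
drive 4: place 36 GB, 28 GB left
drive 5: place 35 GB, 29 GB left
drive 6: place 35 GB, 29 GB left
drive 7: place 31 GB, 33 GB left
drive 4: place 26 GB, 2 GB left
drive 5: place 24 GB, 5 GB left
drive 6: place 23 GB, 6 GB left
drive 3: place 20 GB, 0 GB left
drive 7: place 17 GB, 16 GB left
7 drives × 64 GB = 448 GB; used 389 GB; unused 59 GB.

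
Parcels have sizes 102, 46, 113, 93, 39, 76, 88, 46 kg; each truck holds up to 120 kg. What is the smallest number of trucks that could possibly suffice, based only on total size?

Total size = 102 + 46 + 113 + 93 + 39 + 76 + 88 + 46 = 603 kg.
⌈603 / 120⌉ = 6.

6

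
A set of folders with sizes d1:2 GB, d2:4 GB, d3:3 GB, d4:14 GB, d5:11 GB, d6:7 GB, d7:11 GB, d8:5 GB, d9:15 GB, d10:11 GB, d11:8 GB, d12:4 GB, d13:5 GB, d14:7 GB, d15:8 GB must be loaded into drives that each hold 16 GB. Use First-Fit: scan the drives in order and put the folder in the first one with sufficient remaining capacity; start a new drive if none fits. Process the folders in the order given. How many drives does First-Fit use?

8

Put d1 (2 GB) in drive 1; 14 GB remain.
Put d2 (4 GB) in drive 1; 10 GB remain.
Put d3 (3 GB) in drive 1; 7 GB remain.
Put d4 (14 GB) in drive 2; 2 GB remain.
Put d5 (11 GB) in drive 3; 5 GB remain.
Put d6 (7 GB) in drive 1; 0 GB remain.
Put d7 (11 GB) in drive 4; 5 GB remain.
Put d8 (5 GB) in drive 3; 0 GB remain.
Put d9 (15 GB) in drive 5; 1 GB remain.
Put d10 (11 GB) in drive 6; 5 GB remain.
Put d11 (8 GB) in drive 7; 8 GB remain.
Put d12 (4 GB) in drive 4; 1 GB remain.
Put d13 (5 GB) in drive 6; 0 GB remain.
Put d14 (7 GB) in drive 7; 1 GB remain.
Put d15 (8 GB) in drive 8; 8 GB remain.
Final drives: [2,4,3,7] [14] [11,5] [11,4] [15] [11,5] [8,7] [8].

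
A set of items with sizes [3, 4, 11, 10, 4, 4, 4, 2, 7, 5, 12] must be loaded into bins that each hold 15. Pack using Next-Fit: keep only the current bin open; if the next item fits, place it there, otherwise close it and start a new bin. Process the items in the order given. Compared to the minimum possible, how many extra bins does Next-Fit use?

1

Next-Fit: [3,4] [11] [10,4] [4,4,2] [7,5] [12] → 6 bins.
Total size 66; any packing needs at least ⌈66/15⌉ = 5 bins.
An optimal packing achieves that bound: [12,3] [11,4] [10,5] [7,4,4] [4,2] → 5 bins.
Excess: 6 − 5 = 1.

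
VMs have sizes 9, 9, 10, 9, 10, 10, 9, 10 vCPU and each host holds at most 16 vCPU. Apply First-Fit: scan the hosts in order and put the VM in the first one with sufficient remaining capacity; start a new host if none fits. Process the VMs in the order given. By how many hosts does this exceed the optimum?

0

First-Fit: [9] [9] [10] [9] [10] [10] [9] [10] → 8 hosts.
8 VMs exceed 8 vCPU (half the capacity), and no two of those can share a host, so at least 8 hosts are needed.
So 8 is already optimal.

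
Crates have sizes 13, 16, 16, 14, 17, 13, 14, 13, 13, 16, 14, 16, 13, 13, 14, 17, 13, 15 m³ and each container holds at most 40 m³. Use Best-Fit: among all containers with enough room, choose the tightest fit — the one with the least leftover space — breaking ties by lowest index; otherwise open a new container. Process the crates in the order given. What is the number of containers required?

8 containers

container 1: place 13 m³, 27 m³ left
container 1: place 16 m³, 11 m³ left
container 2: place 16 m³, 24 m³ left
container 2: place 14 m³, 10 m³ left
container 3: place 17 m³, 23 m³ left
container 3: place 13 m³, 10 m³ left
container 4: place 14 m³, 26 m³ left
container 4: place 13 m³, 13 m³ left
container 4: place 13 m³, 0 m³ left
container 5: place 16 m³, 24 m³ left
container 5: place 14 m³, 10 m³ left
container 6: place 16 m³, 24 m³ left
container 6: place 13 m³, 11 m³ left
container 7: place 13 m³, 27 m³ left
container 7: place 14 m³, 13 m³ left
container 8: place 17 m³, 23 m³ left
container 7: place 13 m³, 0 m³ left
container 8: place 15 m³, 8 m³ left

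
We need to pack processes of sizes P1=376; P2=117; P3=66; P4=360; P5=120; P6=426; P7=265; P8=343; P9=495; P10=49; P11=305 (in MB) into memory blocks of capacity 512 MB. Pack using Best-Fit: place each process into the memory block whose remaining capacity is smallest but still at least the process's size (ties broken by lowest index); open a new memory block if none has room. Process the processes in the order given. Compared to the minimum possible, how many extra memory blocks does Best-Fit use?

0

Best-Fit: [376,117] [66,360,49] [120,265] [426] [343] [495] [305] → 7 memory blocks.
7 processes exceed 256 MB (half the capacity), and no two of those can share a memory block, so at least 7 memory blocks are needed.
So 7 is already optimal.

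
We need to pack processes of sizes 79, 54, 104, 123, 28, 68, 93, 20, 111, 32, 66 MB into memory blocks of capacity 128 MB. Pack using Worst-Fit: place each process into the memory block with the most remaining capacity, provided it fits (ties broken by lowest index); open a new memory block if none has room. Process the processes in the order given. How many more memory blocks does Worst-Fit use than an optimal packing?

1

Worst-Fit: [79,32] [54,28] [104] [123] [68,20] [93] [111] [66] → 8 memory blocks.
Total size 778 MB; any packing needs at least ⌈778/128⌉ = 7 memory blocks.
An optimal packing achieves that bound: [123] [111] [104,20] [93,32] [79,28] [68,54] [66] → 7 memory blocks.
Excess: 8 − 7 = 1.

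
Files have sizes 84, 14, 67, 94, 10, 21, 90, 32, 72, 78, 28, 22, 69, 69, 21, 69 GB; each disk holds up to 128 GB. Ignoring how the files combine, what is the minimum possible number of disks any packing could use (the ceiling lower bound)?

Total size = 84 + 14 + 67 + 94 + 10 + 21 + 90 + 32 + 72 + 78 + 28 + 22 + 69 + 69 + 21 + 69 = 840 GB.
⌈840 / 128⌉ = 7.

7 disks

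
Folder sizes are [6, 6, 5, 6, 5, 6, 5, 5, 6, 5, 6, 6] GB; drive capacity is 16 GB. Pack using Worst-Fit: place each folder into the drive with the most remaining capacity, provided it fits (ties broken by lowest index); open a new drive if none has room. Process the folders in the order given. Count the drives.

5

Put 6 GB in drive 1; 10 GB remain.
Put 6 GB in drive 1; 4 GB remain.
Put 5 GB in drive 2; 11 GB remain.
Put 6 GB in drive 2; 5 GB remain.
Put 5 GB in drive 2; 0 GB remain.
Put 6 GB in drive 3; 10 GB remain.
Put 5 GB in drive 3; 5 GB remain.
Put 5 GB in drive 3; 0 GB remain.
Put 6 GB in drive 4; 10 GB remain.
Put 5 GB in drive 4; 5 GB remain.
Put 6 GB in drive 5; 10 GB remain.
Put 6 GB in drive 5; 4 GB remain.
Final drives: [6,6] [5,6,5] [6,5,5] [6,5] [6,6].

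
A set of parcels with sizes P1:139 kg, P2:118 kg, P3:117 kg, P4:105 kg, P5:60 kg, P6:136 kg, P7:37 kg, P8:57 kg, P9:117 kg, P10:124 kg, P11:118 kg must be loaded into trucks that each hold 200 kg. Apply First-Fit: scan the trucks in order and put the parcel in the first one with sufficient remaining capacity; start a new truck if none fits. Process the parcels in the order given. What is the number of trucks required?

P1 (139 kg) → truck 1 (remaining 61 kg)
P2 (118 kg) → truck 2 (remaining 82 kg)
P3 (117 kg) → truck 3 (remaining 83 kg)
P4 (105 kg) → truck 4 (remaining 95 kg)
P5 (60 kg) → truck 1 (remaining 1 kg)
P6 (136 kg) → truck 5 (remaining 64 kg)
P7 (37 kg) → truck 2 (remaining 45 kg)
P8 (57 kg) → truck 3 (remaining 26 kg)
P9 (117 kg) → truck 6 (remaining 83 kg)
P10 (124 kg) → truck 7 (remaining 76 kg)
P11 (118 kg) → truck 8 (remaining 82 kg)

8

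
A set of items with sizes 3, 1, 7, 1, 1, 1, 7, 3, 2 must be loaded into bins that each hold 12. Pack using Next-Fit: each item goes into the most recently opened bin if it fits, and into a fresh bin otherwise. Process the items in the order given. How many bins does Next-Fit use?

3

3 → bin 1 (remaining 9)
1 → bin 1 (remaining 8)
7 → bin 1 (remaining 1)
1 → bin 1 (remaining 0)
1 → bin 2 (remaining 11)
1 → bin 2 (remaining 10)
7 → bin 2 (remaining 3)
3 → bin 2 (remaining 0)
2 → bin 3 (remaining 10)
Final bins: [3,1,7,1] [1,1,7,3] [2].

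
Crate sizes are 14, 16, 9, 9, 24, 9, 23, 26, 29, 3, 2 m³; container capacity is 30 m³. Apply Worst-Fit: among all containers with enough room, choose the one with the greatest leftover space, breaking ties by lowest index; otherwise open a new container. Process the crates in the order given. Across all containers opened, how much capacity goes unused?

16

14 m³ → container 1 (remaining 16 m³)
16 m³ → container 1 (remaining 0 m³)
9 m³ → container 2 (remaining 21 m³)
9 m³ → container 2 (remaining 12 m³)
24 m³ → container 3 (remaining 6 m³)
9 m³ → container 2 (remaining 3 m³)
23 m³ → container 4 (remaining 7 m³)
26 m³ → container 5 (remaining 4 m³)
29 m³ → container 6 (remaining 1 m³)
3 m³ → container 4 (remaining 4 m³)
2 m³ → container 3 (remaining 4 m³)
6 containers × 30 m³ = 180 m³; used 164 m³; unused 16 m³.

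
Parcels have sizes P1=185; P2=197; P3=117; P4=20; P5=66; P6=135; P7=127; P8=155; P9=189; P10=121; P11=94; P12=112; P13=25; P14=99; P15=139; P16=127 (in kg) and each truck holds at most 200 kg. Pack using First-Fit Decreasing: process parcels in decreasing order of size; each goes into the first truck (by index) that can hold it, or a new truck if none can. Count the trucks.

Sorted descending: 197, 189, 185, 155, 139, 135, 127, 127, 121, 117, 112, 99, 94, 66, 25, 20.
truck 1: place 197 kg, 3 kg left
truck 2: place 189 kg, 11 kg left
truck 3: place 185 kg, 15 kg left
truck 4: place 155 kg, 45 kg left
truck 5: place 139 kg, 61 kg left
truck 6: place 135 kg, 65 kg left
truck 7: place 127 kg, 73 kg left
truck 8: place 127 kg, 73 kg left
truck 9: place 121 kg, 79 kg left
truck 10: place 117 kg, 83 kg left
truck 11: place 112 kg, 88 kg left
truck 12: place 99 kg, 101 kg left
truck 12: place 94 kg, 7 kg left
truck 7: place 66 kg, 7 kg left
truck 4: place 25 kg, 20 kg left
truck 4: place 20 kg, 0 kg left

12 trucks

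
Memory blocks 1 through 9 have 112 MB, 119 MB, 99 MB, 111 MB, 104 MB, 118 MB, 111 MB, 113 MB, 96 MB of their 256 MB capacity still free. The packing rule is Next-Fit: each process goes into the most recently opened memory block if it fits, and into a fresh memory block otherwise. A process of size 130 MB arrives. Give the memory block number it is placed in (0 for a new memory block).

0

Next-Fit only looks at memory block 9, which has 96 MB free.
130 MB does not fit, so a new memory block is opened.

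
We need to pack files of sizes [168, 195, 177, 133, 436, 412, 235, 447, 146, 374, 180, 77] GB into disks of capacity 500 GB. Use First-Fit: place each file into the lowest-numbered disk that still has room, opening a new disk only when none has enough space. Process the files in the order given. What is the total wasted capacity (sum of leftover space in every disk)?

520

168 GB → disk 1 (remaining 332 GB)
195 GB → disk 1 (remaining 137 GB)
177 GB → disk 2 (remaining 323 GB)
133 GB → disk 1 (remaining 4 GB)
436 GB → disk 3 (remaining 64 GB)
412 GB → disk 4 (remaining 88 GB)
235 GB → disk 2 (remaining 88 GB)
447 GB → disk 5 (remaining 53 GB)
146 GB → disk 6 (remaining 354 GB)
374 GB → disk 7 (remaining 126 GB)
180 GB → disk 6 (remaining 174 GB)
77 GB → disk 2 (remaining 11 GB)
7 disks × 500 GB = 3500 GB; used 2980 GB; unused 520 GB.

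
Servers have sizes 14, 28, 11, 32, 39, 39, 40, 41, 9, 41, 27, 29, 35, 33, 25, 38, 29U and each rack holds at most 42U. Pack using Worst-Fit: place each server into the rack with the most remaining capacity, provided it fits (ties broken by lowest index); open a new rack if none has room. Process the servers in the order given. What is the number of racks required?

Put 14U in rack 1; 28U remain.
Put 28U in rack 1; 0U remain.
Put 11U in rack 2; 31U remain.
Put 32U in rack 3; 10U remain.
Put 39U in rack 4; 3U remain.
Put 39U in rack 5; 3U remain.
Put 40U in rack 6; 2U remain.
Put 41U in rack 7; 1U remain.
Put 9U in rack 2; 22U remain.
Put 41U in rack 8; 1U remain.
Put 27U in rack 9; 15U remain.
Put 29U in rack 10; 13U remain.
Put 35U in rack 11; 7U remain.
Put 33U in rack 12; 9U remain.
Put 25U in rack 13; 17U remain.
Put 38U in rack 14; 4U remain.
Put 29U in rack 15; 13U remain.
Final racks: [14,28] [11,9] [32] [39] [39] [40] [41] [41] [27] [29] [35] [33] [25] [38] [29].

15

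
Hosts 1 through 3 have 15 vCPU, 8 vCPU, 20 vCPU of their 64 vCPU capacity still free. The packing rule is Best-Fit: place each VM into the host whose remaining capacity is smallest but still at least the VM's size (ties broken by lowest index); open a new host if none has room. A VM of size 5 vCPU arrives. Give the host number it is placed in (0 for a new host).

Hosts with room: host 1 (15 vCPU), host 2 (8 vCPU), host 3 (20 vCPU).
Tightest fit is host 2 with 8 vCPU free.

2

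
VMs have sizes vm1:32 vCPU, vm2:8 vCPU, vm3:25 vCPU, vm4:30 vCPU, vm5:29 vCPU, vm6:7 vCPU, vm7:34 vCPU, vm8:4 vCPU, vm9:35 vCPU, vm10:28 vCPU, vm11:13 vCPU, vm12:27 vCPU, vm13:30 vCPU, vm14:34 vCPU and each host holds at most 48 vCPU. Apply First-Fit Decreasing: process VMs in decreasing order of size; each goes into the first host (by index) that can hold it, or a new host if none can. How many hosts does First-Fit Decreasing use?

Sorted descending: 35, 34, 34, 32, 30, 30, 29, 28, 27, 25, 13, 8, 7, 4.
35 vCPU → host 1 (remaining 13 vCPU)
34 vCPU → host 2 (remaining 14 vCPU)
34 vCPU → host 3 (remaining 14 vCPU)
32 vCPU → host 4 (remaining 16 vCPU)
30 vCPU → host 5 (remaining 18 vCPU)
30 vCPU → host 6 (remaining 18 vCPU)
29 vCPU → host 7 (remaining 19 vCPU)
28 vCPU → host 8 (remaining 20 vCPU)
27 vCPU → host 9 (remaining 21 vCPU)
25 vCPU → host 10 (remaining 23 vCPU)
13 vCPU → host 1 (remaining 0 vCPU)
8 vCPU → host 2 (remaining 6 vCPU)
7 vCPU → host 3 (remaining 7 vCPU)
4 vCPU → host 2 (remaining 2 vCPU)

10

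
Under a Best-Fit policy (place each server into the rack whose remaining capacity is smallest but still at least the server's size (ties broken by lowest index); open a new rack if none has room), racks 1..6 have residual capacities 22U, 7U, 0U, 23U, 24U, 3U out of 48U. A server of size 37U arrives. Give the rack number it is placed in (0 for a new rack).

No rack has ≥ 37U free, so a new rack is opened.

0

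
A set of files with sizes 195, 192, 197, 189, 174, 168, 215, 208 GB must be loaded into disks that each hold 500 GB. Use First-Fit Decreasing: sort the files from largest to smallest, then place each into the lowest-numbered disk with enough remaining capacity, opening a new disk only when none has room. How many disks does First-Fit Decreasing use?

Sorted descending: 215, 208, 197, 195, 192, 189, 174, 168.
215 GB → disk 1 (remaining 285 GB)
208 GB → disk 1 (remaining 77 GB)
197 GB → disk 2 (remaining 303 GB)
195 GB → disk 2 (remaining 108 GB)
192 GB → disk 3 (remaining 308 GB)
189 GB → disk 3 (remaining 119 GB)
174 GB → disk 4 (remaining 326 GB)
168 GB → disk 4 (remaining 158 GB)
Final disks: [215,208] [197,195] [192,189] [174,168].

4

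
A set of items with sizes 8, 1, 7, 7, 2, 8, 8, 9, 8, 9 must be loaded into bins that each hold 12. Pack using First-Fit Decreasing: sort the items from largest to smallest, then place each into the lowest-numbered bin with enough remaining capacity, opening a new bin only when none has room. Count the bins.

8

Sorted descending: 9, 9, 8, 8, 8, 8, 7, 7, 2, 1.
9 → bin 1 (remaining 3)
9 → bin 2 (remaining 3)
8 → bin 3 (remaining 4)
8 → bin 4 (remaining 4)
8 → bin 5 (remaining 4)
8 → bin 6 (remaining 4)
7 → bin 7 (remaining 5)
7 → bin 8 (remaining 5)
2 → bin 1 (remaining 1)
1 → bin 1 (remaining 0)
Final bins: [9,2,1] [9] [8] [8] [8] [8] [7] [7].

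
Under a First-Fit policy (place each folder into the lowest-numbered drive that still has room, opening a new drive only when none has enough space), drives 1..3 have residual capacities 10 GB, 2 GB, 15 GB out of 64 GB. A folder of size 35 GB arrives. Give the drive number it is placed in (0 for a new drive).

0

No drive has ≥ 35 GB free, so a new drive is opened.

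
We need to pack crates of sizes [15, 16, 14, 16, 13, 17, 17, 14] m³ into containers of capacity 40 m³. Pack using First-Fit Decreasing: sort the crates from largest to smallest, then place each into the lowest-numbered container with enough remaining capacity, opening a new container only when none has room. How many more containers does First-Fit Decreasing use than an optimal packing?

First-Fit Decreasing: [17,17] [16,16] [15,14] [14,13] → 4 containers.
Total size 122 m³; any packing needs at least ⌈122/40⌉ = 4 containers.
So 4 is already optimal.

0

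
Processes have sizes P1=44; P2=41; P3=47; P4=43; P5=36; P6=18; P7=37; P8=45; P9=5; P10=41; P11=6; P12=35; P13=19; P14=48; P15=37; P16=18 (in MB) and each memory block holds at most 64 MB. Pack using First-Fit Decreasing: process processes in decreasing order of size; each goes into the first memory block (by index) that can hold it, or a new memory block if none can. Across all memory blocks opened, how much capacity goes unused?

184

Sorted descending: 48, 47, 45, 44, 43, 41, 41, 37, 37, 36, 35, 19, 18, 18, 6, 5.
Put 48 MB in memory block 1; 16 MB remain.
Put 47 MB in memory block 2; 17 MB remain.
Put 45 MB in memory block 3; 19 MB remain.
Put 44 MB in memory block 4; 20 MB remain.
Put 43 MB in memory block 5; 21 MB remain.
Put 41 MB in memory block 6; 23 MB remain.
Put 41 MB in memory block 7; 23 MB remain.
Put 37 MB in memory block 8; 27 MB remain.
Put 37 MB in memory block 9; 27 MB remain.
Put 36 MB in memory block 10; 28 MB remain.
Put 35 MB in memory block 11; 29 MB remain.
Put 19 MB in memory block 3; 0 MB remain.
Put 18 MB in memory block 4; 2 MB remain.
Put 18 MB in memory block 5; 3 MB remain.
Put 6 MB in memory block 1; 10 MB remain.
Put 5 MB in memory block 1; 5 MB remain.
11 memory blocks × 64 MB = 704 MB; used 520 MB; unused 184 MB.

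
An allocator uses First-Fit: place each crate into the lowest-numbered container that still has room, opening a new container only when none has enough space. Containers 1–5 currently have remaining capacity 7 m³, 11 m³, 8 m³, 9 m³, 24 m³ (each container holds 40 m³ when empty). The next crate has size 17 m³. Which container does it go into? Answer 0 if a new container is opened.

5

Containers with room: container 5 (24 m³).
The first with room is container 5.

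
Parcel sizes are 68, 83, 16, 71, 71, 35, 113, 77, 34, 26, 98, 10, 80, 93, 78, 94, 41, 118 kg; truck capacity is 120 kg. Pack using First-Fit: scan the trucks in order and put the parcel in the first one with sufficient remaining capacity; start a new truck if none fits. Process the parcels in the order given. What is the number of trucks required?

truck 1: place 68 kg, 52 kg left
truck 2: place 83 kg, 37 kg left
truck 1: place 16 kg, 36 kg left
truck 3: place 71 kg, 49 kg left
truck 4: place 71 kg, 49 kg left
truck 1: place 35 kg, 1 kg left
truck 5: place 113 kg, 7 kg left
truck 6: place 77 kg, 43 kg left
truck 2: place 34 kg, 3 kg left
truck 3: place 26 kg, 23 kg left
truck 7: place 98 kg, 22 kg left
truck 3: place 10 kg, 13 kg left
truck 8: place 80 kg, 40 kg left
truck 9: place 93 kg, 27 kg left
truck 10: place 78 kg, 42 kg left
truck 11: place 94 kg, 26 kg left
truck 4: place 41 kg, 8 kg left
truck 12: place 118 kg, 2 kg left
Final trucks: [68,16,35] [83,34] [71,26,10] [71,41] [113] [77] [98] [80] [93] [78] [94] [118].

12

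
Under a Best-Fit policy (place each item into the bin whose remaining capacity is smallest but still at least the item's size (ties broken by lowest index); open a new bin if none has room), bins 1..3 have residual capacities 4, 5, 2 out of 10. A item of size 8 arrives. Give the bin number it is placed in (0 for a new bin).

0

No bin has ≥ 8 free, so a new bin is opened.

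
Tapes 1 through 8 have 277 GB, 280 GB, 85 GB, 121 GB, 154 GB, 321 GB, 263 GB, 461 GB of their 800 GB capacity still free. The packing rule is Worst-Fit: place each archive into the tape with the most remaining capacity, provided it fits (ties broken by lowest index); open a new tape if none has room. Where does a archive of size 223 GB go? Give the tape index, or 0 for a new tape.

8

Tapes with room: tape 1 (277 GB), tape 2 (280 GB), tape 6 (321 GB), tape 7 (263 GB), tape 8 (461 GB).
Most room is tape 8 with 461 GB free.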